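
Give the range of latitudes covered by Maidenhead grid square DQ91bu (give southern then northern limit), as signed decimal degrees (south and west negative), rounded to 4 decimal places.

Field D=3, Q=16: +3·20° lon, +16·10° lat → SW at lon -120°, lat 70°.
Square 9, 1: +9·2° lon, +1·1° lat → SW at lon -102°, lat 71°.
Subsquare b=1, u=20: +1·0.0833333° lon, +20·0.0416667° lat → SW at lon -101.917°, lat 71.8333°.
Cell spans 0.0833333° lon × 0.0416667° lat.
south 71.8333, north 71.8750.

71.8333, 71.8750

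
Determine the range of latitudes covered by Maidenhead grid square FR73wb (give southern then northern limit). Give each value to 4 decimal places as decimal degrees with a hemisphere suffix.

83.0417° N, 83.0833° N

Field F=5, R=17: +5·20° lon, +17·10° lat → SW at lon -80°, lat 80°.
Square 7, 3: +7·2° lon, +3·1° lat → SW at lon -66°, lat 83°.
Subsquare w=22, b=1: +22·0.0833333° lon, +1·0.0416667° lat → SW at lon -64.1667°, lat 83.0417°.
Cell spans 0.0833333° lon × 0.0416667° lat.
south 83.0417° N, north 83.0833° N.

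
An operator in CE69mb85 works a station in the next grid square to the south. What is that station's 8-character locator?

Latitude extended square 5; −1 → 4.
The longitude characters are unchanged.

CE69mb84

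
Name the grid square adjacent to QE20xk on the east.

QE30ak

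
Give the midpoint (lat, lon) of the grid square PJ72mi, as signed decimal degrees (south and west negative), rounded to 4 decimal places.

2.3542, 135.0417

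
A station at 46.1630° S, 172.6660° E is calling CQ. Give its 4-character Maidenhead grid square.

RE63

Offset from 180°W / 90°S: lon 352.67°, lat 43.84°.
Field: lon ⌊352.67/20⌋ = 17 → R; lat ⌊43.84/10⌋ = 4 → E.
Square: lon ⌊12.67/2⌋ = 6; lat ⌊3.84/1⌋ = 3.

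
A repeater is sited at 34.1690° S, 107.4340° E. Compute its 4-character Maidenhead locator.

Shift to the Maidenhead origin (180°W, 90°S): lon 287.43, lat 55.83.
Field: lon ⌊287.43/20⌋ = 14 → O; lat ⌊55.83/10⌋ = 5 → F.
Square: lon ⌊7.43/2⌋ = 3; lat ⌊5.83/1⌋ = 5.

OF35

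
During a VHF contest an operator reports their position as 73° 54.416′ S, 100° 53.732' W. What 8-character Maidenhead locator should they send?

DB96nc22

Shift to the Maidenhead origin (180°W, 90°S): lon 79.10447, lat 16.09307.
Field: lon ⌊79.10447/20⌋ = 3 → D; lat ⌊16.09307/10⌋ = 1 → B.
Square: lon ⌊19.10447/2⌋ = 9; lat ⌊6.09307/1⌋ = 6.
Subsquare: lon ⌊1.10447/0.0833333⌋ = 13 → n; lat ⌊0.09307/0.0416667⌋ = 2 → c.
Extended square: lon ⌊0.02113/0.00833333⌋ = 2; lat ⌊0.00973/0.00416667⌋ = 2.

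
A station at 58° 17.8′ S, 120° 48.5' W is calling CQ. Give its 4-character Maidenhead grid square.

CD91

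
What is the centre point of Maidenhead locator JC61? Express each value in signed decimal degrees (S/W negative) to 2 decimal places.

-68.50, 13.00

Field J=9, C=2: +9·20° lon, +2·10° lat → SW at lon 0°, lat -70°.
Square 6, 1: +6·2° lon, +1·1° lat → SW at lon 12°, lat -69°.
Cell spans 2° lon × 1° lat. Centre is SW corner plus half of each.
latitude -68.50, longitude 13.00.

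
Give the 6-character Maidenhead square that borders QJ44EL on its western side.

Longitude subsquare e = 4; −1 → 3 = d.
The latitude characters are unchanged.

QJ44dl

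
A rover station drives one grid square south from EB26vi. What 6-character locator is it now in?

Latitude subsquare i = 8; −1 → 7 = h.
The longitude characters are unchanged.

EB26vh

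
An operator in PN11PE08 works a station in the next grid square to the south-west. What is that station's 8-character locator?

PN11oe97

Longitude extended square 0; −1 → -1, wraps to 9, carry into subsquare.
Longitude subsquare p = 15; −1 → 14 = o.
Latitude extended square 8; −1 → 7.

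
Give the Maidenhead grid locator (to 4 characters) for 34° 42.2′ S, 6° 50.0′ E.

JF35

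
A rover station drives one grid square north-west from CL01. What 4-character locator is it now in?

BL92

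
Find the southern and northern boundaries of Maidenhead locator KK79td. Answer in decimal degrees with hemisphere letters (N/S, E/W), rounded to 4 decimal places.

Field K=10, K=10: +10·20° lon, +10·10° lat → SW at lon 20°, lat 10°.
Square 7, 9: +7·2° lon, +9·1° lat → SW at lon 34°, lat 19°.
Subsquare t=19, d=3: +19·0.0833333° lon, +3·0.0416667° lat → SW at lon 35.5833°, lat 19.125°.
Cell spans 0.0833333° lon × 0.0416667° lat.
south 19.1250° N, north 19.1667° N.

19.1250° N, 19.1667° N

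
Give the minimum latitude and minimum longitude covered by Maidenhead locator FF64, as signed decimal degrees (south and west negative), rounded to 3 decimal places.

-36.000, -68.000

Field F=5, F=5: +5·20° lon, +5·10° lat → SW at lon -80°, lat -40°.
Square 6, 4: +6·2° lon, +4·1° lat → SW at lon -68°, lat -36°.
latitude -36.000, longitude -68.000.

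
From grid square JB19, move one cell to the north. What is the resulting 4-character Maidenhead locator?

JC10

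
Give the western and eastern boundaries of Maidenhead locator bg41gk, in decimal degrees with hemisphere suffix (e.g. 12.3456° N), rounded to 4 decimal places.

151.5000° W, 151.4167° W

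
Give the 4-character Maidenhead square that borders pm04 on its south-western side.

OM93

Longitude square 0; −1 → -1, wraps to 9, carry into field.
Longitude field P = 15; −1 → 14 = O.
Latitude square 4; −1 → 3.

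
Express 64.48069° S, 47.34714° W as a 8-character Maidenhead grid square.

Add 180° to longitude and 90° to latitude: 132.65286, 25.51931.
Field: lon ⌊132.65286/20⌋ = 6 → G; lat ⌊25.51931/10⌋ = 2 → C.
Square: lon ⌊12.65286/2⌋ = 6; lat ⌊5.51931/1⌋ = 5.
Subsquare: lon ⌊0.65286/0.0833333⌋ = 7 → h; lat ⌊0.51931/0.0416667⌋ = 12 → m.
Extended square: lon ⌊0.06953/0.00833333⌋ = 8; lat ⌊0.01931/0.00416667⌋ = 4.

GC65hm84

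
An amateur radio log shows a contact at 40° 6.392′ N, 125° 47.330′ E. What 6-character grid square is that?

PN20vc

Shift to the Maidenhead origin (180°W, 90°S): lon 305.7888, lat 130.1065.
Field (20°×10°, letters A–R): lon ⌊305.7888/20⌋ = 15 → P; lat ⌊130.1065/10⌋ = 13 → N.
Square (2°×1°, digits 0–9): lon ⌊5.7888/2⌋ = 2; lat ⌊0.1065/1⌋ = 0.
Subsquare (5′×2.5′, letters a–x): lon ⌊1.7888/0.0833333⌋ = 21 → v; lat ⌊0.1065/0.0416667⌋ = 2 → c.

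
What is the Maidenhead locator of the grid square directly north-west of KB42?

KB33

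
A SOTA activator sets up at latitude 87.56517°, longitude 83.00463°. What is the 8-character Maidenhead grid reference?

Add 180° to longitude and 90° to latitude: 263.00463, 177.56517.
Field: lon ⌊263.00463/20⌋ = 13 → N; lat ⌊177.56517/10⌋ = 17 → R.
Square: lon ⌊3.00463/2⌋ = 1; lat ⌊7.56517/1⌋ = 7.
Subsquare: lon ⌊1.00463/0.0833333⌋ = 12 → m; lat ⌊0.56517/0.0416667⌋ = 13 → n.
Extended square: lon ⌊0.00463/0.00833333⌋ = 0; lat ⌊0.02350/0.00416667⌋ = 5.

NR17mn05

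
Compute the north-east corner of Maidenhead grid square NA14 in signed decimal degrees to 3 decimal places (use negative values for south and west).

-85.000, 84.000

Field N=13, A=0: +13·20° lon, +0·10° lat → SW at lon 80°, lat -90°.
Square 1, 4: +1·2° lon, +4·1° lat → SW at lon 82°, lat -86°.
Cell spans 2° lon × 1° lat. NE corner is SW corner plus one full cell.
latitude -85.000, longitude 84.000.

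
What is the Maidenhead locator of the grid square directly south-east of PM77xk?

PM87aj

Longitude subsquare x = 23; +1 → 24, wraps to 0 = a, carry into square.
Longitude square 7; +1 → 8.
Latitude subsquare k = 10; −1 → 9 = j.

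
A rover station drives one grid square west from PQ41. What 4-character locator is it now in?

PQ31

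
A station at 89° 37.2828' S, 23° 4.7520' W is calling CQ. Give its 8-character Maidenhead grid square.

HA80lj00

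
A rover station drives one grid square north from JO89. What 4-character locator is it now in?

JP80

Latitude square 9; +1 → 10, wraps to 0, carry into field.
Latitude field O = 14; +1 → 15 = P.
The longitude characters are unchanged.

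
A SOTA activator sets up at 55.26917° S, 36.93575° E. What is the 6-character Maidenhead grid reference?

Offset from 180°W / 90°S: lon 216.9357°, lat 34.7308°.
Field: 216.9357/20 → 10 → K, 34.7308/10 → 3 → D; chars KD.
Square: 16.9357/2 → 8, 4.7308/1 → 4; chars 84.
Subsquare: 0.9357/0.0833333 → 11 → l, 0.7308/0.0416667 → 17 → r; chars lr.

KD84lr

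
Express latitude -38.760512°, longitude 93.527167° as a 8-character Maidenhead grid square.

Shift to the Maidenhead origin (180°W, 90°S): lon 273.52717, lat 51.23949.
Field (20°×10°, letters A–R): lon ⌊273.52717/20⌋ = 13 → N; lat ⌊51.23949/10⌋ = 5 → F.
Square (2°×1°, digits 0–9): lon ⌊13.52717/2⌋ = 6; lat ⌊1.23949/1⌋ = 1.
Subsquare (5′×2.5′, letters a–x): lon ⌊1.52717/0.0833333⌋ = 18 → s; lat ⌊0.23949/0.0416667⌋ = 5 → f.
Extended square (30″×15″, digits 0–9): lon ⌊0.02717/0.00833333⌋ = 3; lat ⌊0.03115/0.00416667⌋ = 7.

NF61sf37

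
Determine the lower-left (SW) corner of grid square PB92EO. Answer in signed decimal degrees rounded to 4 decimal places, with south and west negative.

-77.4167, 138.3333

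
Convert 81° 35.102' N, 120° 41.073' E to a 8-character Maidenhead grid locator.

PR01io20

Offset from 180°W / 90°S: lon 300.68455°, lat 171.58503°.
Field: lon ⌊300.68455/20⌋ = 15 → P; lat ⌊171.58503/10⌋ = 17 → R.
Square: lon ⌊0.68455/2⌋ = 0; lat ⌊1.58503/1⌋ = 1.
Subsquare: lon ⌊0.68455/0.0833333⌋ = 8 → i; lat ⌊0.58503/0.0416667⌋ = 14 → o.
Extended square: lon ⌊0.01788/0.00833333⌋ = 2; lat ⌊0.00170/0.00416667⌋ = 0.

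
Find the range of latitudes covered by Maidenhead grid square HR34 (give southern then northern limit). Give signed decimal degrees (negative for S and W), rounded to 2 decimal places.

Field H=7, R=17: +7·20° lon, +17·10° lat → SW at lon -40°, lat 80°.
Square 3, 4: +3·2° lon, +4·1° lat → SW at lon -34°, lat 84°.
Cell spans 2° lon × 1° lat.
south 84.00, north 85.00.

84.00, 85.00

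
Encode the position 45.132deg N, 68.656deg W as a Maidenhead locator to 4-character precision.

Add 180° to longitude and 90° to latitude: 111.34, 135.13.
Field: lon ⌊111.34/20⌋ = 5 → F; lat ⌊135.13/10⌋ = 13 → N.
Square: lon ⌊11.34/2⌋ = 5; lat ⌊5.13/1⌋ = 5.

FN55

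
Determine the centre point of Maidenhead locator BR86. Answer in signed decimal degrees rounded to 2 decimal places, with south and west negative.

Field B=1, R=17: +1·20° lon, +17·10° lat → SW at lon -160°, lat 80°.
Square 8, 6: +8·2° lon, +6·1° lat → SW at lon -144°, lat 86°.
Cell spans 2° lon × 1° lat. Centre is SW corner plus half of each.
latitude 86.50, longitude -143.00.

86.50, -143.00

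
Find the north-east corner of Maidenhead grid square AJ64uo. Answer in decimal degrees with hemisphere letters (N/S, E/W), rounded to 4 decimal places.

4.6250° N, 166.2500° W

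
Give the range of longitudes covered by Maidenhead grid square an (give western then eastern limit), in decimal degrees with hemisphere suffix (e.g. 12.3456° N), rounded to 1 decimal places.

Field A=0, N=13: +0·20° lon, +13·10° lat → SW at lon -180°, lat 40°.
Cell spans 20° lon × 10° lat.
west 180.0° W, east 160.0° W.

180.0° W, 160.0° W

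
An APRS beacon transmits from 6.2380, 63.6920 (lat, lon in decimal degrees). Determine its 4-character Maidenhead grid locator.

MJ16

Offset from 180°W / 90°S: lon 243.69°, lat 96.24°.
Field: 243.69/20 → 12 → M, 96.24/10 → 9 → J; chars MJ.
Square: 3.69/2 → 1, 6.24/1 → 6; chars 16.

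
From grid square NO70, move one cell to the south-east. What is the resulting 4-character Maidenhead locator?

Longitude square 7; +1 → 8.
Latitude square 0; −1 → -1, wraps to 9, carry into field.
Latitude field O = 14; −1 → 13 = N.

NN89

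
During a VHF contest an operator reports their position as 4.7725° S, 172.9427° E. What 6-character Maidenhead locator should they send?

RI65lf

Offset from 180°W / 90°S: lon 352.9427°, lat 85.2275°.
Field (20°×10°, letters A–R): 352.9427/20 → 17 → R, 85.2275/10 → 8 → I; chars RI.
Square (2°×1°, digits 0–9): 12.9427/2 → 6, 5.2275/1 → 5; chars 65.
Subsquare (5′×2.5′, letters a–x): 0.9427/0.0833333 → 11 → l, 0.2275/0.0416667 → 5 → f; chars lf.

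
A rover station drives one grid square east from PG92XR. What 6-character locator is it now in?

Longitude subsquare x = 23; +1 → 24, wraps to 0 = a, carry into square.
Longitude square 9; +1 → 10, wraps to 0, carry into field.
Longitude field P = 15; +1 → 16 = Q.
The latitude characters are unchanged.

QG02ar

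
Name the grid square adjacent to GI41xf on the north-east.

Longitude subsquare x = 23; +1 → 24, wraps to 0 = a, carry into square.
Longitude square 4; +1 → 5.
Latitude subsquare f = 5; +1 → 6 = g.

GI51ag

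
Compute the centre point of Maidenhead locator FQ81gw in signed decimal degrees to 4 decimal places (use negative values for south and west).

71.9375, -63.4583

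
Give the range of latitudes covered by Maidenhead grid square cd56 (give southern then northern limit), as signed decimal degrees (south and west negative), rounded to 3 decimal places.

Field C=2, D=3: +2·20° lon, +3·10° lat → SW at lon -140°, lat -60°.
Square 5, 6: +5·2° lon, +6·1° lat → SW at lon -130°, lat -54°.
Cell spans 2° lon × 1° lat.
south -54.000, north -53.000.

-54.000, -53.000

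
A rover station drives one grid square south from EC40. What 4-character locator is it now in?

Latitude square 0; −1 → -1, wraps to 9, carry into field.
Latitude field C = 2; −1 → 1 = B.
The longitude characters are unchanged.

EB49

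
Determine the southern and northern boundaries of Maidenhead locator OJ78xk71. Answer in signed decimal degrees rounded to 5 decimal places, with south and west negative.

Field O=14, J=9: +14·20° lon, +9·10° lat → SW at lon 100°, lat 0°.
Square 7, 8: +7·2° lon, +8·1° lat → SW at lon 114°, lat 8°.
Subsquare x=23, k=10: +23·0.0833333° lon, +10·0.0416667° lat → SW at lon 115.917°, lat 8.41667°.
Extended square 7, 1: +7·0.00833333° lon, +1·0.00416667° lat → SW at lon 115.975°, lat 8.42083°.
Cell spans 0.00833333° lon × 0.00416667° lat.
south 8.42083, north 8.42500.

8.42083, 8.42500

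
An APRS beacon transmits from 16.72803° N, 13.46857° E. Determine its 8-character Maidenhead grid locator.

Offset from 180°W / 90°S: lon 193.46857°, lat 106.72803°.
Field (20°×10°, letters A–R): 193.46857/20 → 9 → J, 106.72803/10 → 10 → K; chars JK.
Square (2°×1°, digits 0–9): 13.46857/2 → 6, 6.72803/1 → 6; chars 66.
Subsquare (5′×2.5′, letters a–x): 1.46857/0.0833333 → 17 → r, 0.72803/0.0416667 → 17 → r; chars rr.
Extended square (30″×15″, digits 0–9): 0.05190/0.00833333 → 6, 0.01970/0.00416667 → 4; chars 64.

JK66rr64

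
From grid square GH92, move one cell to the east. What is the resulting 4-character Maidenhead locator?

Longitude square 9; +1 → 10, wraps to 0, carry into field.
Longitude field G = 6; +1 → 7 = H.
The latitude characters are unchanged.

HH02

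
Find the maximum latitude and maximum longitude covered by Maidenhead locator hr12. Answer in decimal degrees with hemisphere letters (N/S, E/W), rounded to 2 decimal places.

83.00° N, 36.00° W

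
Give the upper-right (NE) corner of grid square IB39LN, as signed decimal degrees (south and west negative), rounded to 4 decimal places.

Field I=8, B=1: +8·20° lon, +1·10° lat → SW at lon -20°, lat -80°.
Square 3, 9: +3·2° lon, +9·1° lat → SW at lon -14°, lat -71°.
Subsquare l=11, n=13: +11·0.0833333° lon, +13·0.0416667° lat → SW at lon -13.0833°, lat -70.4583°.
Cell spans 0.0833333° lon × 0.0416667° lat. NE corner is SW corner plus one full cell.
latitude -70.4167, longitude -13.0000.

-70.4167, -13.0000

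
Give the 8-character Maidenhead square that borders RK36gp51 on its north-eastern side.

Longitude extended square 5; +1 → 6.
Latitude extended square 1; +1 → 2.

RK36gp62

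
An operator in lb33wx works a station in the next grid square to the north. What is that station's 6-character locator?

Latitude subsquare x = 23; +1 → 24, wraps to 0 = a, carry into square.
Latitude square 3; +1 → 4.
The longitude characters are unchanged.

LB34wa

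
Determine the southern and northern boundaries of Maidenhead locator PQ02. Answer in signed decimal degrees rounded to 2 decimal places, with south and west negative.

72.00, 73.00

Field P=15, Q=16: +15·20° lon, +16·10° lat → SW at lon 120°, lat 70°.
Square 0, 2: +0·2° lon, +2·1° lat → SW at lon 120°, lat 72°.
Cell spans 2° lon × 1° lat.
south 72.00, north 73.00.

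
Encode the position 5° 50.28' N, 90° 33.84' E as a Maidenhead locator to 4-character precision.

Shift to the Maidenhead origin (180°W, 90°S): lon 270.56, lat 95.84.
Field: lon ⌊270.56/20⌋ = 13 → N; lat ⌊95.84/10⌋ = 9 → J.
Square: lon ⌊10.56/2⌋ = 5; lat ⌊5.84/1⌋ = 5.

NJ55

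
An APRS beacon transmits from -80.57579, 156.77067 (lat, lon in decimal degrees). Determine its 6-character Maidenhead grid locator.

Offset from 180°W / 90°S: lon 336.7707°, lat 9.4242°.
Field: 336.7707/20 → 16 → Q, 9.4242/10 → 0 → A; chars QA.
Square: 16.7707/2 → 8, 9.4242/1 → 9; chars 89.
Subsquare: 0.7707/0.0833333 → 9 → j, 0.4242/0.0416667 → 10 → k; chars jk.

QA89jk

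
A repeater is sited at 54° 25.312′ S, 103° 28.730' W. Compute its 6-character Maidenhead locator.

Offset from 180°W / 90°S: lon 76.5212°, lat 35.5781°.
Field (20°×10°, letters A–R): 76.5212/20 → 3 → D, 35.5781/10 → 3 → D; chars DD.
Square (2°×1°, digits 0–9): 16.5212/2 → 8, 5.5781/1 → 5; chars 85.
Subsquare (5′×2.5′, letters a–x): 0.5212/0.0833333 → 6 → g, 0.5781/0.0416667 → 13 → n; chars gn.

DD85gn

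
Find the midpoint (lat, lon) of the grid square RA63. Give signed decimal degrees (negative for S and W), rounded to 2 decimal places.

Field R=17, A=0: +17·20° lon, +0·10° lat → SW at lon 160°, lat -90°.
Square 6, 3: +6·2° lon, +3·1° lat → SW at lon 172°, lat -87°.
Cell spans 2° lon × 1° lat. Centre is SW corner plus half of each.
latitude -86.50, longitude 173.00.

-86.50, 173.00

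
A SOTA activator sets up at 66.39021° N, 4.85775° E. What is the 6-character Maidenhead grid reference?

JP26kj

Offset from 180°W / 90°S: lon 184.8578°, lat 156.3902°.
Field: lon ⌊184.8578/20⌋ = 9 → J; lat ⌊156.3902/10⌋ = 15 → P.
Square: lon ⌊4.8578/2⌋ = 2; lat ⌊6.3902/1⌋ = 6.
Subsquare: lon ⌊0.8578/0.0833333⌋ = 10 → k; lat ⌊0.3902/0.0416667⌋ = 9 → j.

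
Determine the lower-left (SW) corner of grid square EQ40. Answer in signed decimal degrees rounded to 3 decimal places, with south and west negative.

70.000, -92.000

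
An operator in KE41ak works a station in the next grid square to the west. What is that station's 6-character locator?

Longitude subsquare a = 0; −1 → -1, wraps to 23 = x, carry into square.
Longitude square 4; −1 → 3.
The latitude characters are unchanged.

KE31xk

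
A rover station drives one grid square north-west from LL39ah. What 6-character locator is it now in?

LL29xi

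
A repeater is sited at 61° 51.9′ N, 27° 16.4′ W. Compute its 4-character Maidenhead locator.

Offset from 180°W / 90°S: lon 152.73°, lat 151.87°.
Field (20°×10°, letters A–R): lon ⌊152.73/20⌋ = 7 → H; lat ⌊151.87/10⌋ = 15 → P.
Square (2°×1°, digits 0–9): lon ⌊12.73/2⌋ = 6; lat ⌊1.87/1⌋ = 1.

HP61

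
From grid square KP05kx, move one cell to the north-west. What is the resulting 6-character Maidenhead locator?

KP06ja

Longitude subsquare k = 10; −1 → 9 = j.
Latitude subsquare x = 23; +1 → 24, wraps to 0 = a, carry into square.
Latitude square 5; +1 → 6.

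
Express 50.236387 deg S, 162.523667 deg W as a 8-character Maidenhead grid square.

AD89rs73

Add 180° to longitude and 90° to latitude: 17.47633, 39.76361.
Field (20°×10°, letters A–R): 17.47633/20 → 0 → A, 39.76361/10 → 3 → D; chars AD.
Square (2°×1°, digits 0–9): 17.47633/2 → 8, 9.76361/1 → 9; chars 89.
Subsquare (5′×2.5′, letters a–x): 1.47633/0.0833333 → 17 → r, 0.76361/0.0416667 → 18 → s; chars rs.
Extended square (30″×15″, digits 0–9): 0.05967/0.00833333 → 7, 0.01361/0.00416667 → 3; chars 73.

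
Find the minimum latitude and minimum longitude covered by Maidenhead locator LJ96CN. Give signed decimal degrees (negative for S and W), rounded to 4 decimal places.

6.5417, 58.1667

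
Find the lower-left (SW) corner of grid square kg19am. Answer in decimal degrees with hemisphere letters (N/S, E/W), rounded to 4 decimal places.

20.5000° S, 22.0000° E

Field K=10, G=6: +10·20° lon, +6·10° lat → SW at lon 20°, lat -30°.
Square 1, 9: +1·2° lon, +9·1° lat → SW at lon 22°, lat -21°.
Subsquare a=0, m=12: +0·0.0833333° lon, +12·0.0416667° lat → SW at lon 22°, lat -20.5°.
latitude 20.5000° S, longitude 22.0000° E.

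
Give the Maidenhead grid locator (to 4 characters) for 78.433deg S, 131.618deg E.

Add 180° to longitude and 90° to latitude: 311.62, 11.57.
Field (20°×10°, letters A–R): lon ⌊311.62/20⌋ = 15 → P; lat ⌊11.57/10⌋ = 1 → B.
Square (2°×1°, digits 0–9): lon ⌊11.62/2⌋ = 5; lat ⌊1.57/1⌋ = 1.

PB51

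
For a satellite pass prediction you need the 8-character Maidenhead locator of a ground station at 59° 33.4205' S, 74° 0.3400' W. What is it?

FD20xk96

Shift to the Maidenhead origin (180°W, 90°S): lon 105.99433, lat 30.44299.
Field: lon ⌊105.99433/20⌋ = 5 → F; lat ⌊30.44299/10⌋ = 3 → D.
Square: lon ⌊5.99433/2⌋ = 2; lat ⌊0.44299/1⌋ = 0.
Subsquare: lon ⌊1.99433/0.0833333⌋ = 23 → x; lat ⌊0.44299/0.0416667⌋ = 10 → k.
Extended square: lon ⌊0.07767/0.00833333⌋ = 9; lat ⌊0.02632/0.00416667⌋ = 6.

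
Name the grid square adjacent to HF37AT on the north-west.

Longitude subsquare a = 0; −1 → -1, wraps to 23 = x, carry into square.
Longitude square 3; −1 → 2.
Latitude subsquare t = 19; +1 → 20 = u.

HF27xu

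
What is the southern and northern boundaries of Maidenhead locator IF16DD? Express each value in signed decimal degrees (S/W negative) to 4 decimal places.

Field I=8, F=5: +8·20° lon, +5·10° lat → SW at lon -20°, lat -40°.
Square 1, 6: +1·2° lon, +6·1° lat → SW at lon -18°, lat -34°.
Subsquare d=3, d=3: +3·0.0833333° lon, +3·0.0416667° lat → SW at lon -17.75°, lat -33.875°.
Cell spans 0.0833333° lon × 0.0416667° lat.
south -33.8750, north -33.8333.

-33.8750, -33.8333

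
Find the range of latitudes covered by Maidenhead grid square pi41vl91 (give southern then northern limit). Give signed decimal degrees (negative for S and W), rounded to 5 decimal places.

Field P=15, I=8: +15·20° lon, +8·10° lat → SW at lon 120°, lat -10°.
Square 4, 1: +4·2° lon, +1·1° lat → SW at lon 128°, lat -9°.
Subsquare v=21, l=11: +21·0.0833333° lon, +11·0.0416667° lat → SW at lon 129.75°, lat -8.54167°.
Extended square 9, 1: +9·0.00833333° lon, +1·0.00416667° lat → SW at lon 129.825°, lat -8.5375°.
Cell spans 0.00833333° lon × 0.00416667° lat.
south -8.53750, north -8.53333.

-8.53750, -8.53333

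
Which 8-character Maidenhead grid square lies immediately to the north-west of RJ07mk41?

Longitude extended square 4; −1 → 3.
Latitude extended square 1; +1 → 2.

RJ07mk32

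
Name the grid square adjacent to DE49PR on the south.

DE49pq

Latitude subsquare r = 17; −1 → 16 = q.
The longitude characters are unchanged.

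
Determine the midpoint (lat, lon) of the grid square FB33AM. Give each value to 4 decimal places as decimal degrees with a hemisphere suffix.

76.4792° S, 73.9583° W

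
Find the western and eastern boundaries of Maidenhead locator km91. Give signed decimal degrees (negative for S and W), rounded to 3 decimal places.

38.000, 40.000

Field K=10, M=12: +10·20° lon, +12·10° lat → SW at lon 20°, lat 30°.
Square 9, 1: +9·2° lon, +1·1° lat → SW at lon 38°, lat 31°.
Cell spans 2° lon × 1° lat.
west 38.000, east 40.000.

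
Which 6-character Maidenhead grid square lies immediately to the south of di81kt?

DI81ks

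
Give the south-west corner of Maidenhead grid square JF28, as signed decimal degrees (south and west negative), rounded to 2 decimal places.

-32.00, 4.00

Field J=9, F=5: +9·20° lon, +5·10° lat → SW at lon 0°, lat -40°.
Square 2, 8: +2·2° lon, +8·1° lat → SW at lon 4°, lat -32°.
latitude -32.00, longitude 4.00.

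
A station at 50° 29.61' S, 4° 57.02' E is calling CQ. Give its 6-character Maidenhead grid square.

JD29lm

Offset from 180°W / 90°S: lon 184.9503°, lat 39.5065°.
Field: lon ⌊184.9503/20⌋ = 9 → J; lat ⌊39.5065/10⌋ = 3 → D.
Square: lon ⌊4.9503/2⌋ = 2; lat ⌊9.5065/1⌋ = 9.
Subsquare: lon ⌊0.9503/0.0833333⌋ = 11 → l; lat ⌊0.5065/0.0416667⌋ = 12 → m.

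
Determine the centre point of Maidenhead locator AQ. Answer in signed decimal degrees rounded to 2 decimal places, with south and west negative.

Field A=0, Q=16: +0·20° lon, +16·10° lat → SW at lon -180°, lat 70°.
Cell spans 20° lon × 10° lat. Centre is SW corner plus half of each.
latitude 75.00, longitude -170.00.

75.00, -170.00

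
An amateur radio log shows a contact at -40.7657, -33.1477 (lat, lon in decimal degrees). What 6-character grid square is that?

HE39kf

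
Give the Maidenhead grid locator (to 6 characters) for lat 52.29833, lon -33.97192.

HO32ah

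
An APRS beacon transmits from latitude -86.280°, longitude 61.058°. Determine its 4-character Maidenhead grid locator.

MA03

Shift to the Maidenhead origin (180°W, 90°S): lon 241.06, lat 3.72.
Field: lon ⌊241.06/20⌋ = 12 → M; lat ⌊3.72/10⌋ = 0 → A.
Square: lon ⌊1.06/2⌋ = 0; lat ⌊3.72/1⌋ = 3.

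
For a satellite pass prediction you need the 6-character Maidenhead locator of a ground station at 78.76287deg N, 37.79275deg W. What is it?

HQ18cs

Offset from 180°W / 90°S: lon 142.2072°, lat 168.7629°.
Field: lon ⌊142.2072/20⌋ = 7 → H; lat ⌊168.7629/10⌋ = 16 → Q.
Square: lon ⌊2.2072/2⌋ = 1; lat ⌊8.7629/1⌋ = 8.
Subsquare: lon ⌊0.2072/0.0833333⌋ = 2 → c; lat ⌊0.7629/0.0416667⌋ = 18 → s.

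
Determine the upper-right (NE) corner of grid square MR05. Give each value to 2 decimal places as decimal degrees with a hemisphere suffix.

86.00° N, 62.00° E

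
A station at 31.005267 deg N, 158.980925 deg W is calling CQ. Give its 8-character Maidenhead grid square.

BM01ma21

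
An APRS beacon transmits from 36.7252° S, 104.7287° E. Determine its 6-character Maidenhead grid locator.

OF23ig

Add 180° to longitude and 90° to latitude: 284.7287, 53.2748.
Field (20°×10°, letters A–R): lon ⌊284.7287/20⌋ = 14 → O; lat ⌊53.2748/10⌋ = 5 → F.
Square (2°×1°, digits 0–9): lon ⌊4.7287/2⌋ = 2; lat ⌊3.2748/1⌋ = 3.
Subsquare (5′×2.5′, letters a–x): lon ⌊0.7287/0.0833333⌋ = 8 → i; lat ⌊0.2748/0.0416667⌋ = 6 → g.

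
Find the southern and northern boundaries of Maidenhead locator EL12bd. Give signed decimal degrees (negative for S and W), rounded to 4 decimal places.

Field E=4, L=11: +4·20° lon, +11·10° lat → SW at lon -100°, lat 20°.
Square 1, 2: +1·2° lon, +2·1° lat → SW at lon -98°, lat 22°.
Subsquare b=1, d=3: +1·0.0833333° lon, +3·0.0416667° lat → SW at lon -97.9167°, lat 22.125°.
Cell spans 0.0833333° lon × 0.0416667° lat.
south 22.1250, north 22.1667.

22.1250, 22.1667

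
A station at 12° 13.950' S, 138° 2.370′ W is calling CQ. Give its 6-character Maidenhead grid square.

Offset from 180°W / 90°S: lon 41.9605°, lat 77.7675°.
Field (20°×10°, letters A–R): lon ⌊41.9605/20⌋ = 2 → C; lat ⌊77.7675/10⌋ = 7 → H.
Square (2°×1°, digits 0–9): lon ⌊1.9605/2⌋ = 0; lat ⌊7.7675/1⌋ = 7.
Subsquare (5′×2.5′, letters a–x): lon ⌊1.9605/0.0833333⌋ = 23 → x; lat ⌊0.7675/0.0416667⌋ = 18 → s.

CH07xs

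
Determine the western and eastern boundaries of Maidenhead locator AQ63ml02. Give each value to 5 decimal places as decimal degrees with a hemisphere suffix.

167.00000° W, 166.99167° W

Field A=0, Q=16: +0·20° lon, +16·10° lat → SW at lon -180°, lat 70°.
Square 6, 3: +6·2° lon, +3·1° lat → SW at lon -168°, lat 73°.
Subsquare m=12, l=11: +12·0.0833333° lon, +11·0.0416667° lat → SW at lon -167°, lat 73.4583°.
Extended square 0, 2: +0·0.00833333° lon, +2·0.00416667° lat → SW at lon -167°, lat 73.4667°.
Cell spans 0.00833333° lon × 0.00416667° lat.
west 167.00000° W, east 166.99167° W.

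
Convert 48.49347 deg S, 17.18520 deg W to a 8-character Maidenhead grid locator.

Offset from 180°W / 90°S: lon 162.81480°, lat 41.50653°.
Field (20°×10°, letters A–R): 162.81480/20 → 8 → I, 41.50653/10 → 4 → E; chars IE.
Square (2°×1°, digits 0–9): 2.81480/2 → 1, 1.50653/1 → 1; chars 11.
Subsquare (5′×2.5′, letters a–x): 0.81480/0.0833333 → 9 → j, 0.50653/0.0416667 → 12 → m; chars jm.
Extended square (30″×15″, digits 0–9): 0.06480/0.00833333 → 7, 0.00653/0.00416667 → 1; chars 71.

IE11jm71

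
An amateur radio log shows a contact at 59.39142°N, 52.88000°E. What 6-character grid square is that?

LO69kj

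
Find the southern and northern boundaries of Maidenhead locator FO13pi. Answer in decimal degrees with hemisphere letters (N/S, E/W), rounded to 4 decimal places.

53.3333° N, 53.3750° N

Field F=5, O=14: +5·20° lon, +14·10° lat → SW at lon -80°, lat 50°.
Square 1, 3: +1·2° lon, +3·1° lat → SW at lon -78°, lat 53°.
Subsquare p=15, i=8: +15·0.0833333° lon, +8·0.0416667° lat → SW at lon -76.75°, lat 53.3333°.
Cell spans 0.0833333° lon × 0.0416667° lat.
south 53.3333° N, north 53.3750° N.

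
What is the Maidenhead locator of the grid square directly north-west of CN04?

Longitude square 0; −1 → -1, wraps to 9, carry into field.
Longitude field C = 2; −1 → 1 = B.
Latitude square 4; +1 → 5.

BN95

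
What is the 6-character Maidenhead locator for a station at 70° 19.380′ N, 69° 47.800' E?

Offset from 180°W / 90°S: lon 249.7967°, lat 160.3230°.
Field: 249.7967/20 → 12 → M, 160.3230/10 → 16 → Q; chars MQ.
Square: 9.7967/2 → 4, 0.3230/1 → 0; chars 40.
Subsquare: 1.7967/0.0833333 → 21 → v, 0.3230/0.0416667 → 7 → h; chars vh.

MQ40vh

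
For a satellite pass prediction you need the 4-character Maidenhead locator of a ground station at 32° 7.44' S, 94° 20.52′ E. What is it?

Shift to the Maidenhead origin (180°W, 90°S): lon 274.34, lat 57.88.
Field: 274.34/20 → 13 → N, 57.88/10 → 5 → F; chars NF.
Square: 14.34/2 → 7, 7.88/1 → 7; chars 77.

NF77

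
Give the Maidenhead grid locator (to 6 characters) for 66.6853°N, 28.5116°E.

KP46gq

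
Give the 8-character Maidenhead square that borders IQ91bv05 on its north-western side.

Longitude extended square 0; −1 → -1, wraps to 9, carry into subsquare.
Longitude subsquare b = 1; −1 → 0 = a.
Latitude extended square 5; +1 → 6.

IQ91av96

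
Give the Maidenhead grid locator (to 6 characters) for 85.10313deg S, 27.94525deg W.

HA64av

Shift to the Maidenhead origin (180°W, 90°S): lon 152.0548, lat 4.8969.
Field (20°×10°, letters A–R): 152.0548/20 → 7 → H, 4.8969/10 → 0 → A; chars HA.
Square (2°×1°, digits 0–9): 12.0548/2 → 6, 4.8969/1 → 4; chars 64.
Subsquare (5′×2.5′, letters a–x): 0.0548/0.0833333 → 0 → a, 0.8969/0.0416667 → 21 → v; chars av.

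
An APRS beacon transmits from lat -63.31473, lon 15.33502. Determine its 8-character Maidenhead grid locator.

JC76qq04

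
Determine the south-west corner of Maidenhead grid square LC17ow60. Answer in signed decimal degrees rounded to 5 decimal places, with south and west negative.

Field L=11, C=2: +11·20° lon, +2·10° lat → SW at lon 40°, lat -70°.
Square 1, 7: +1·2° lon, +7·1° lat → SW at lon 42°, lat -63°.
Subsquare o=14, w=22: +14·0.0833333° lon, +22·0.0416667° lat → SW at lon 43.1667°, lat -62.0833°.
Extended square 6, 0: +6·0.00833333° lon, +0·0.00416667° lat → SW at lon 43.2167°, lat -62.0833°.
latitude -62.08333, longitude 43.21667.

-62.08333, 43.21667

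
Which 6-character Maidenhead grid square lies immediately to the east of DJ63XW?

Longitude subsquare x = 23; +1 → 24, wraps to 0 = a, carry into square.
Longitude square 6; +1 → 7.
The latitude characters are unchanged.

DJ73aw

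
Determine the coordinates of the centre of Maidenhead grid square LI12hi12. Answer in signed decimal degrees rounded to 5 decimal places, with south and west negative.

Field L=11, I=8: +11·20° lon, +8·10° lat → SW at lon 40°, lat -10°.
Square 1, 2: +1·2° lon, +2·1° lat → SW at lon 42°, lat -8°.
Subsquare h=7, i=8: +7·0.0833333° lon, +8·0.0416667° lat → SW at lon 42.5833°, lat -7.66667°.
Extended square 1, 2: +1·0.00833333° lon, +2·0.00416667° lat → SW at lon 42.5917°, lat -7.65833°.
Cell spans 0.00833333° lon × 0.00416667° lat. Centre is SW corner plus half of each.
latitude -7.65625, longitude 42.59583.

-7.65625, 42.59583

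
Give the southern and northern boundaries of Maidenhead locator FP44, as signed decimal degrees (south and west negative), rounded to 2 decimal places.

Field F=5, P=15: +5·20° lon, +15·10° lat → SW at lon -80°, lat 60°.
Square 4, 4: +4·2° lon, +4·1° lat → SW at lon -72°, lat 64°.
Cell spans 2° lon × 1° lat.
south 64.00, north 65.00.

64.00, 65.00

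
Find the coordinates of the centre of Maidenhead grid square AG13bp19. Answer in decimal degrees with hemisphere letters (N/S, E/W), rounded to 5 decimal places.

Field A=0, G=6: +0·20° lon, +6·10° lat → SW at lon -180°, lat -30°.
Square 1, 3: +1·2° lon, +3·1° lat → SW at lon -178°, lat -27°.
Subsquare b=1, p=15: +1·0.0833333° lon, +15·0.0416667° lat → SW at lon -177.917°, lat -26.375°.
Extended square 1, 9: +1·0.00833333° lon, +9·0.00416667° lat → SW at lon -177.908°, lat -26.3375°.
Cell spans 0.00833333° lon × 0.00416667° lat. Centre is SW corner plus half of each.
latitude 26.33542° S, longitude 177.90417° W.

26.33542° S, 177.90417° W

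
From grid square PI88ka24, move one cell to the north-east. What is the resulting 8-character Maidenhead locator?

PI88ka35

Longitude extended square 2; +1 → 3.
Latitude extended square 4; +1 → 5.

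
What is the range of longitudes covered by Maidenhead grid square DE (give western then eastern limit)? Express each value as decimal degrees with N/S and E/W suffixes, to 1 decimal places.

Field D=3, E=4: +3·20° lon, +4·10° lat → SW at lon -120°, lat -50°.
Cell spans 20° lon × 10° lat.
west 120.0° W, east 100.0° W.

120.0° W, 100.0° W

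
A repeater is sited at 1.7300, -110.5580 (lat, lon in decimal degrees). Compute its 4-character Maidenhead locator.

DJ41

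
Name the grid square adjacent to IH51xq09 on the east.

Longitude extended square 0; +1 → 1.
The latitude characters are unchanged.

IH51xq19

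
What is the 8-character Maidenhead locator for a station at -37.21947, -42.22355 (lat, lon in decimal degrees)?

Add 180° to longitude and 90° to latitude: 137.77645, 52.78053.
Field: lon ⌊137.77645/20⌋ = 6 → G; lat ⌊52.78053/10⌋ = 5 → F.
Square: lon ⌊17.77645/2⌋ = 8; lat ⌊2.78053/1⌋ = 2.
Subsquare: lon ⌊1.77645/0.0833333⌋ = 21 → v; lat ⌊0.78053/0.0416667⌋ = 18 → s.
Extended square: lon ⌊0.02645/0.00833333⌋ = 3; lat ⌊0.03053/0.00416667⌋ = 7.

GF82vs37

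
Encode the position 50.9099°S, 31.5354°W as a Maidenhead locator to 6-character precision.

HD49fc

Offset from 180°W / 90°S: lon 148.4646°, lat 39.0901°.
Field: lon ⌊148.4646/20⌋ = 7 → H; lat ⌊39.0901/10⌋ = 3 → D.
Square: lon ⌊8.4646/2⌋ = 4; lat ⌊9.0901/1⌋ = 9.
Subsquare: lon ⌊0.4646/0.0833333⌋ = 5 → f; lat ⌊0.0901/0.0416667⌋ = 2 → c.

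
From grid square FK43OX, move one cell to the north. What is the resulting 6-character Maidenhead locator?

Latitude subsquare x = 23; +1 → 24, wraps to 0 = a, carry into square.
Latitude square 3; +1 → 4.
The longitude characters are unchanged.

FK44oa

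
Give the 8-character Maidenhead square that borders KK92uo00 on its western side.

Longitude extended square 0; −1 → -1, wraps to 9, carry into subsquare.
Longitude subsquare u = 20; −1 → 19 = t.
The latitude characters are unchanged.

KK92to90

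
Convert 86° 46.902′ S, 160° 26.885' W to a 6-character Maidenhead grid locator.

Offset from 180°W / 90°S: lon 19.5519°, lat 3.2183°.
Field (20°×10°, letters A–R): lon ⌊19.5519/20⌋ = 0 → A; lat ⌊3.2183/10⌋ = 0 → A.
Square (2°×1°, digits 0–9): lon ⌊19.5519/2⌋ = 9; lat ⌊3.2183/1⌋ = 3.
Subsquare (5′×2.5′, letters a–x): lon ⌊1.5519/0.0833333⌋ = 18 → s; lat ⌊0.2183/0.0416667⌋ = 5 → f.

AA93sf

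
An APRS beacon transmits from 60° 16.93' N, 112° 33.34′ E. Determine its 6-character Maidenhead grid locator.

Shift to the Maidenhead origin (180°W, 90°S): lon 292.5557, lat 150.2822.
Field: lon ⌊292.5557/20⌋ = 14 → O; lat ⌊150.2822/10⌋ = 15 → P.
Square: lon ⌊12.5557/2⌋ = 6; lat ⌊0.2822/1⌋ = 0.
Subsquare: lon ⌊0.5557/0.0833333⌋ = 6 → g; lat ⌊0.2822/0.0416667⌋ = 6 → g.

OP60gg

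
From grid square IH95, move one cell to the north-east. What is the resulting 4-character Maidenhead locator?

Longitude square 9; +1 → 10, wraps to 0, carry into field.
Longitude field I = 8; +1 → 9 = J.
Latitude square 5; +1 → 6.

JH06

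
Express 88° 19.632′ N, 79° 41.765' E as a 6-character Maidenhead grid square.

MR98uh

Shift to the Maidenhead origin (180°W, 90°S): lon 259.6961, lat 178.3272.
Field (20°×10°, letters A–R): lon ⌊259.6961/20⌋ = 12 → M; lat ⌊178.3272/10⌋ = 17 → R.
Square (2°×1°, digits 0–9): lon ⌊19.6961/2⌋ = 9; lat ⌊8.3272/1⌋ = 8.
Subsquare (5′×2.5′, letters a–x): lon ⌊1.6961/0.0833333⌋ = 20 → u; lat ⌊0.3272/0.0416667⌋ = 7 → h.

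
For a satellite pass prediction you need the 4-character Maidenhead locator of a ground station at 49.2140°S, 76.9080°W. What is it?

FE10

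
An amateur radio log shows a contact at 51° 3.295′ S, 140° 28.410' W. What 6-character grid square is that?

BD98sw

Add 180° to longitude and 90° to latitude: 39.5265, 38.9451.
Field (20°×10°, letters A–R): lon ⌊39.5265/20⌋ = 1 → B; lat ⌊38.9451/10⌋ = 3 → D.
Square (2°×1°, digits 0–9): lon ⌊19.5265/2⌋ = 9; lat ⌊8.9451/1⌋ = 8.
Subsquare (5′×2.5′, letters a–x): lon ⌊1.5265/0.0833333⌋ = 18 → s; lat ⌊0.9451/0.0416667⌋ = 22 → w.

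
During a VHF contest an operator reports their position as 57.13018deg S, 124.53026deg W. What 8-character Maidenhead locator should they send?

CD72ru68

Add 180° to longitude and 90° to latitude: 55.46974, 32.86982.
Field: lon ⌊55.46974/20⌋ = 2 → C; lat ⌊32.86982/10⌋ = 3 → D.
Square: lon ⌊15.46974/2⌋ = 7; lat ⌊2.86982/1⌋ = 2.
Subsquare: lon ⌊1.46974/0.0833333⌋ = 17 → r; lat ⌊0.86982/0.0416667⌋ = 20 → u.
Extended square: lon ⌊0.05307/0.00833333⌋ = 6; lat ⌊0.03649/0.00416667⌋ = 8.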